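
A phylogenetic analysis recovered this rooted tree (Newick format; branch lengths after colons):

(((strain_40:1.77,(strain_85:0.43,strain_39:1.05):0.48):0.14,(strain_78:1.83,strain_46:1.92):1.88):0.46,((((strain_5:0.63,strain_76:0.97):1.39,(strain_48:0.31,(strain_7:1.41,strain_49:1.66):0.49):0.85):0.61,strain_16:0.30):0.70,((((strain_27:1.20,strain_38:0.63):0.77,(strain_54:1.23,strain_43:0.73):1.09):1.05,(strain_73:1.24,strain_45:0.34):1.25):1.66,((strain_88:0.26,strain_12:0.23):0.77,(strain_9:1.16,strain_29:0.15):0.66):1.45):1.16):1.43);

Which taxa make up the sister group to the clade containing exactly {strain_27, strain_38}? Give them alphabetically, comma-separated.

The clade containing exactly {strain_27, strain_38} attaches to the tree at the node subtending ((strain_27,strain_38),(strain_54,strain_43)).
The other lineage descending from that same node — the sister group — is (strain_54,strain_43); its 2 tips in alphabetical order are the answer.

strain_43, strain_54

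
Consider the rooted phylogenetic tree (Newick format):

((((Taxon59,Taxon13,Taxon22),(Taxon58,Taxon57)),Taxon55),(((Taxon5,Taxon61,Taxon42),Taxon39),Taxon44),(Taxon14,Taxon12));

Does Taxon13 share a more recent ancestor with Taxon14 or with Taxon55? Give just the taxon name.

Taxon55

The MRCA of Taxon13 and Taxon55 subtends (((Taxon59,Taxon13,Taxon22),(Taxon58,Taxon57)),Taxon55) (6 taxa).
The MRCA of Taxon13 and Taxon14 is the root, subtending the entire tree (13 taxa).
The first is nested inside the second, so Taxon13 shares a more recent common ancestor with Taxon55.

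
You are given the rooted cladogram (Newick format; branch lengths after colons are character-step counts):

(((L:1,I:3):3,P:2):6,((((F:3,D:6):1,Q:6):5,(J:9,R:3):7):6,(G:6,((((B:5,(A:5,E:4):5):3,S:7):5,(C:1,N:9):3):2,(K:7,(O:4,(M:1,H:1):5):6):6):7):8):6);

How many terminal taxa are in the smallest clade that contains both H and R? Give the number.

16

The MRCA of H and R is the node subtending ((((F,D),Q),(J,R)),(G,((((B,(A,E)),S),(C,N)),(K,(O,(M,H)))))).
That clade contains 16 terminal taxa: A, B, C, D, E, F, G, H, J, K, M, N, O, Q, R, S.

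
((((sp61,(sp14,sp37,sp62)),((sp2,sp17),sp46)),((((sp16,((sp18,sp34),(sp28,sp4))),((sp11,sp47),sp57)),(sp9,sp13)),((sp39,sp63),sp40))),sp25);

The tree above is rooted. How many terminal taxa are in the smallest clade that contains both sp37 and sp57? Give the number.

The MRCA of sp37 and sp57 is the node subtending (((sp61,(sp14,sp37,sp62)),((sp2,sp17),sp46)),((((sp16,((sp18,sp34),(sp28,sp4))),((sp11,sp47),sp57)),(sp9,sp13)),((sp39,sp63),sp40))).
That clade contains 20 terminal taxa: sp11, sp13, sp14, sp16, sp17, sp18, sp2, sp28, sp34, sp37, sp39, sp4, sp40, sp46, sp47, sp57, sp61, sp62, sp63, sp9.

20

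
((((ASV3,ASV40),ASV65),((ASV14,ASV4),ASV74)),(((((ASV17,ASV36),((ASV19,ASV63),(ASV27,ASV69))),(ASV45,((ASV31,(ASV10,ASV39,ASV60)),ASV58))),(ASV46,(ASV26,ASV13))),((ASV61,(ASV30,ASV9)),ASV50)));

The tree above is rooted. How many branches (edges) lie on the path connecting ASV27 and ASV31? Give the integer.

The MRCA of ASV27 and ASV31 is the node subtending (((ASV17,ASV36),((ASV19,ASV63),(ASV27,ASV69))),(ASV45,((ASV31,(ASV10,ASV39,ASV60)),ASV58))).
From ASV27 up to that node: 4 branches. From ASV31 up to the same node: 4 branches. Total: 4 + 4 = 8.

8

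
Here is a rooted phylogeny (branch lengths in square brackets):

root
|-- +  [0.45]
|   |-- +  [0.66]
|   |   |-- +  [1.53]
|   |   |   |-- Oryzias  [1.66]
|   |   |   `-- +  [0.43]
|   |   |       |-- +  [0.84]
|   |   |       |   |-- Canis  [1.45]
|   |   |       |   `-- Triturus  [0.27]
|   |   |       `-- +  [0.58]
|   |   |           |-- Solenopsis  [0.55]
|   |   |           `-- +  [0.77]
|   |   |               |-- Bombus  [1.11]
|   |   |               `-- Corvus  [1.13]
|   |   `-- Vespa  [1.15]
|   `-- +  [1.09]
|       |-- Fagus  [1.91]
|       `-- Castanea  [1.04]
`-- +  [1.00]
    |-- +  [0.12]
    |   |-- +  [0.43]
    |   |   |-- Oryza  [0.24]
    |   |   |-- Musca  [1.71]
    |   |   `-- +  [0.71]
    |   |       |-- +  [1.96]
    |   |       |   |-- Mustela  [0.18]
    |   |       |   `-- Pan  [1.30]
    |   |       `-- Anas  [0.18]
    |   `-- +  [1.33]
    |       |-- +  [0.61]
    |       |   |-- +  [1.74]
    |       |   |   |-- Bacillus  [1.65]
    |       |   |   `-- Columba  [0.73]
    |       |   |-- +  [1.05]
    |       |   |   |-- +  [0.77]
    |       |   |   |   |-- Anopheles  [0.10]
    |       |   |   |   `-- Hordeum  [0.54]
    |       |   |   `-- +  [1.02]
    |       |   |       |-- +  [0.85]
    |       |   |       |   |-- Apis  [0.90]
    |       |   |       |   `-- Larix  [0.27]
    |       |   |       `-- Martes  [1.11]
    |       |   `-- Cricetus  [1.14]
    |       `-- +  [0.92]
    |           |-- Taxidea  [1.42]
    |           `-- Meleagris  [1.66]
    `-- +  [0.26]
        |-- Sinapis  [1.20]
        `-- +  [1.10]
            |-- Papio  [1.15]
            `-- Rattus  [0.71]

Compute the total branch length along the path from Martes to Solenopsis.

10.44

The path runs Martes → … → MRCA → … → Solenopsis; the MRCA is the root of the tree.
Branch lengths along that path: 1.11 + 1.02 + 1.05 + 0.61 + 1.33 + 0.12 + 1.00 + 0.45 + 0.66 + 1.53 + 0.43 + 0.58 + 0.55 = 10.44.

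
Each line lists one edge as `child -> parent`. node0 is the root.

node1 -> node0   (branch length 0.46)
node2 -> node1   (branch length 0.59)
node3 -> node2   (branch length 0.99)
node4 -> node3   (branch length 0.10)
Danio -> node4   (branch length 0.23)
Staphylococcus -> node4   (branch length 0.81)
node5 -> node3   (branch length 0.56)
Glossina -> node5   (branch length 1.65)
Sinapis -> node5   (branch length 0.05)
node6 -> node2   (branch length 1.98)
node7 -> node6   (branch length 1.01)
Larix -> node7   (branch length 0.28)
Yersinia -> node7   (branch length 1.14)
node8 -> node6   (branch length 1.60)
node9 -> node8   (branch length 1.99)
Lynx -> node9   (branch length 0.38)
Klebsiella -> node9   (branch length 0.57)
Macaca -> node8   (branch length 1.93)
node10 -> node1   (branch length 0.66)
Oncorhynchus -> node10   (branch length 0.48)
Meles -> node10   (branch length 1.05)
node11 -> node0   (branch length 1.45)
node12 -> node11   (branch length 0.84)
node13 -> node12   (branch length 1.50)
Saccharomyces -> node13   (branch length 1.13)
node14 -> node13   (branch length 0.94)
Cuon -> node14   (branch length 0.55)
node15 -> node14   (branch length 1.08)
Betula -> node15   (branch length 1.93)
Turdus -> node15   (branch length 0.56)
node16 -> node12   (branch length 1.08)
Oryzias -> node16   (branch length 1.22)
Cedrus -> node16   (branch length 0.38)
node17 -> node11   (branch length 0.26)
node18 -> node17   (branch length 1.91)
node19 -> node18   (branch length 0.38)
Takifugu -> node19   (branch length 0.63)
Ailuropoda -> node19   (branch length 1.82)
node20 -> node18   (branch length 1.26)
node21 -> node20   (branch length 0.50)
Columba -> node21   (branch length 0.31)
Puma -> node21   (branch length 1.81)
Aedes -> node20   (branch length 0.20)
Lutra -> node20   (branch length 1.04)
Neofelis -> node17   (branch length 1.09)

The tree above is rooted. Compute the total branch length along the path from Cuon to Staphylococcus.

8.23

The path runs Cuon → … → MRCA → … → Staphylococcus; the MRCA is the root of the tree.
Branch lengths along that path: 0.55 + 0.94 + 1.50 + 0.84 + 1.45 + 0.46 + 0.59 + 0.99 + 0.10 + 0.81 = 8.23.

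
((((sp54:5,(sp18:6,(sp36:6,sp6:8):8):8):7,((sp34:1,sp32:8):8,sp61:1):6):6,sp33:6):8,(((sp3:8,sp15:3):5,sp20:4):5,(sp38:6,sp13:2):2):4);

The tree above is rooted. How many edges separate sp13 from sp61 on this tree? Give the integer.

7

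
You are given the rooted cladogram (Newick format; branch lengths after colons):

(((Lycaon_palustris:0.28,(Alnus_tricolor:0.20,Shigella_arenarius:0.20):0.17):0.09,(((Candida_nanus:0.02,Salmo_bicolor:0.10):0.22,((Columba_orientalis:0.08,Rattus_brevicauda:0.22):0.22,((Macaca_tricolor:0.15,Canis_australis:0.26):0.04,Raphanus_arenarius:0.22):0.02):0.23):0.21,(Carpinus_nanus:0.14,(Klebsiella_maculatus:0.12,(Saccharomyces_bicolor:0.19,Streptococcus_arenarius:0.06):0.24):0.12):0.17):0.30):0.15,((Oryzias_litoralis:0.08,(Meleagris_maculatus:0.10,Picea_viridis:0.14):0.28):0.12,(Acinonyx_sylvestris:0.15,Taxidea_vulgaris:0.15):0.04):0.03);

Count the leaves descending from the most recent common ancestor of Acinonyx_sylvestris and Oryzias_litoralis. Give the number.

5

The MRCA of Acinonyx_sylvestris and Oryzias_litoralis is the node subtending ((Oryzias_litoralis,(Meleagris_maculatus,Picea_viridis)),(Acinonyx_sylvestris,Taxidea_vulgaris)).
That clade contains 5 terminal taxa: Acinonyx_sylvestris, Meleagris_maculatus, Oryzias_litoralis, Picea_viridis, Taxidea_vulgaris.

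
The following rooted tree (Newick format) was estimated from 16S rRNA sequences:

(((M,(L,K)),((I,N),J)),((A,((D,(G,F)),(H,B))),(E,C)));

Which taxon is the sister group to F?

G

F attaches to the tree at the node subtending (G,F).
The other lineage descending from that same node — the sister group — is the single tip G.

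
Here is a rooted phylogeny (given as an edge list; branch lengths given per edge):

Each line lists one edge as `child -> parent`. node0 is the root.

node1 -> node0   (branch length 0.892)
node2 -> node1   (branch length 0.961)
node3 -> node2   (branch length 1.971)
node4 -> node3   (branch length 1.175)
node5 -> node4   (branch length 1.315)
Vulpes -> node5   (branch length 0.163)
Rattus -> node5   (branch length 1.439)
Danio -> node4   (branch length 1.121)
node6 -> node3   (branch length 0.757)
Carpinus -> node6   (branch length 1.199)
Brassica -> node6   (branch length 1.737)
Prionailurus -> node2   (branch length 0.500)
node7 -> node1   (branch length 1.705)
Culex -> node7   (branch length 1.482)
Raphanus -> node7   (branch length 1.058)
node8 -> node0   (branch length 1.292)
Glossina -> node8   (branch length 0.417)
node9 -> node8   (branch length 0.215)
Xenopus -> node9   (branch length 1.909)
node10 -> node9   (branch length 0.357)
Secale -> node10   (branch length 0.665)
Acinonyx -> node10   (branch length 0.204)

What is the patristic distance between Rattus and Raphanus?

The path runs Rattus → … → MRCA → … → Raphanus; the MRCA is the node subtending (((((Vulpes,Rattus),Danio),(Carpinus,Brassica)),Prionailurus),(Culex,Raphanus)).
Branch lengths along that path: 1.439 + 1.315 + 1.175 + 1.971 + 0.961 + 1.705 + 1.058 = 9.624.

9.624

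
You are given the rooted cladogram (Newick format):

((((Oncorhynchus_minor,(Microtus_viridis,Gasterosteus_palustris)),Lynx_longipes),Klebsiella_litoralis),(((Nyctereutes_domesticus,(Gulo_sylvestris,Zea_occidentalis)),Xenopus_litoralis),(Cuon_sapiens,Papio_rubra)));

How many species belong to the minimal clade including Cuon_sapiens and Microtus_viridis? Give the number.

11

The MRCA of Cuon_sapiens and Microtus_viridis is the root, so the clade is the entire tree.
That clade contains 11 terminal taxa: Cuon_sapiens, Gasterosteus_palustris, Gulo_sylvestris, Klebsiella_litoralis, Lynx_longipes, Microtus_viridis, Nyctereutes_domesticus, Oncorhynchus_minor, Papio_rubra, Xenopus_litoralis, Zea_occidentalis.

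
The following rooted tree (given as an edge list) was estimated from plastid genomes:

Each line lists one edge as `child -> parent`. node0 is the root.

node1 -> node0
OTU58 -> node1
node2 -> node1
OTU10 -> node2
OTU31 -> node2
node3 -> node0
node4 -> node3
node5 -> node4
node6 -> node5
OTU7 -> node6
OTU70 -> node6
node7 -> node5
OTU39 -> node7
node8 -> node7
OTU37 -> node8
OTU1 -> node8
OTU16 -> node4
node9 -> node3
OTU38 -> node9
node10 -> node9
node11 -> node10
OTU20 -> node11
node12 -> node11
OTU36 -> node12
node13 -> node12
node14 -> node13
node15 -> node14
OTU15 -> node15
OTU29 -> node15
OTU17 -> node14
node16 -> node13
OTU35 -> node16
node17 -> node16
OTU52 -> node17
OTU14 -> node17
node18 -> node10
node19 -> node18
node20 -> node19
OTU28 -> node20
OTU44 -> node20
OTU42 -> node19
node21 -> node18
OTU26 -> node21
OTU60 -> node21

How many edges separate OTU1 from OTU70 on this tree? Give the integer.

5

The MRCA of OTU1 and OTU70 is the node subtending ((OTU7,OTU70),(OTU39,(OTU37,OTU1))).
From OTU1 up to that node: 3 branches. From OTU70 up to the same node: 2 branches. Total: 3 + 2 = 5.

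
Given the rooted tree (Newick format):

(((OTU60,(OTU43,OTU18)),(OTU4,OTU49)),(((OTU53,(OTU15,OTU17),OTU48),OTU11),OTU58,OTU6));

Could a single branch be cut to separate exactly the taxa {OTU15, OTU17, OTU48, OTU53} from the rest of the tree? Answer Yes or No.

The most recent common ancestor of these taxa subtends (OTU53,(OTU15,OTU17),OTU48).
That clade has exactly 4 tips — every listed taxon and nothing else — so the group is monophyletic.

Yes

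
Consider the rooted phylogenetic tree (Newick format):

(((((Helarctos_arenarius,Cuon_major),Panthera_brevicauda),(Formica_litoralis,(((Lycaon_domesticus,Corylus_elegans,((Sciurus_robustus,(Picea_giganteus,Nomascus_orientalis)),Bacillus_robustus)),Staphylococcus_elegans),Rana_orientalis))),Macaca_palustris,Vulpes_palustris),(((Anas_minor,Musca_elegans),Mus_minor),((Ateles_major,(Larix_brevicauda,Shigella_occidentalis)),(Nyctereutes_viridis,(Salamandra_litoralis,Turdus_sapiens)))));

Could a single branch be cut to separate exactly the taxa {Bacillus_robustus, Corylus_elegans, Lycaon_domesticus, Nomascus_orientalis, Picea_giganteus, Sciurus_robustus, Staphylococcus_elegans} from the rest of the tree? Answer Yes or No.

The most recent common ancestor of these taxa subtends ((Lycaon_domesticus,Corylus_elegans,((Sciurus_robustus,(Picea_giganteus,Nomascus_orientalis)),Bacillus_robustus)),Staphylococcus_elegans).
That clade has exactly 7 tips — every listed taxon and nothing else — so the group is monophyletic.

Yes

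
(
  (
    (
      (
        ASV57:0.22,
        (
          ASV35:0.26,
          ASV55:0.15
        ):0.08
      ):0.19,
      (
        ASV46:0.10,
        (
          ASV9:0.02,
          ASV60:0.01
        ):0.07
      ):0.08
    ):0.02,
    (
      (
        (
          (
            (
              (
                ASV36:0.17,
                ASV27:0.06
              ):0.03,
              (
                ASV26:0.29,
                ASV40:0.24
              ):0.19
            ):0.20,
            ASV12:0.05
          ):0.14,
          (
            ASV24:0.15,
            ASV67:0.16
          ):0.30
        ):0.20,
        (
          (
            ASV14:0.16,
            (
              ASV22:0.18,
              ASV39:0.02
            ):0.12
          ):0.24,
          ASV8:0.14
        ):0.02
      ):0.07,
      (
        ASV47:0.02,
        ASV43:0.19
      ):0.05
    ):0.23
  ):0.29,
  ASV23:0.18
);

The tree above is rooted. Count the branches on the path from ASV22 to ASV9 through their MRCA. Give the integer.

10

The MRCA of ASV22 and ASV9 is the node subtending (((ASV57,(ASV35,ASV55)),(ASV46,(ASV9,ASV60))),((((((ASV36,ASV27),(ASV26,ASV40)),ASV12),(ASV24,ASV67)),((ASV14,(ASV22,ASV39)),ASV8)),(ASV47,ASV43))).
From ASV22 up to that node: 6 branches. From ASV9 up to the same node: 4 branches. Total: 6 + 4 = 10.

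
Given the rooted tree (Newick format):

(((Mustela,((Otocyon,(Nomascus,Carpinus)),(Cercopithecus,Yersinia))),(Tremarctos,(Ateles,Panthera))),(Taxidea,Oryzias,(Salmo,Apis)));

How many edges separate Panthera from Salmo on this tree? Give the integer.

The MRCA of Panthera and Salmo is the root of the tree.
From Panthera up to that node: 4 branches. From Salmo up to the same node: 3 branches. Total: 4 + 3 = 7.

7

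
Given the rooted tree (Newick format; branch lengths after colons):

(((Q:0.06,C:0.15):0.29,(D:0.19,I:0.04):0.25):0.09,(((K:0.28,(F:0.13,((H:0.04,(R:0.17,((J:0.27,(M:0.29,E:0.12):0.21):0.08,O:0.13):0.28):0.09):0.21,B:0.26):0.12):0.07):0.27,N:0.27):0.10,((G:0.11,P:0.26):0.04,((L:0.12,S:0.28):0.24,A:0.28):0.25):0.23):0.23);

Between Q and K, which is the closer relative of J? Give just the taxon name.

K

The MRCA of J and K subtends (K,(F,((H,(R,((J,(M,E)),O))),B))) (9 taxa).
The MRCA of J and Q is the root, subtending the entire tree (19 taxa).
The first is nested inside the second, so J shares a more recent common ancestor with K.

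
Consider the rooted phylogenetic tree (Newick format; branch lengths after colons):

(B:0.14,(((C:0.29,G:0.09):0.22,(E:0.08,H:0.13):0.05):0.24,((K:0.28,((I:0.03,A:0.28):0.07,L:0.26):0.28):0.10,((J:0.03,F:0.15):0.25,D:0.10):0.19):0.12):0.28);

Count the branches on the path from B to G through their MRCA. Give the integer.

The MRCA of B and G is the root of the tree.
From B up to that node: 1 branch. From G up to the same node: 4 branches. Total: 1 + 4 = 5.

5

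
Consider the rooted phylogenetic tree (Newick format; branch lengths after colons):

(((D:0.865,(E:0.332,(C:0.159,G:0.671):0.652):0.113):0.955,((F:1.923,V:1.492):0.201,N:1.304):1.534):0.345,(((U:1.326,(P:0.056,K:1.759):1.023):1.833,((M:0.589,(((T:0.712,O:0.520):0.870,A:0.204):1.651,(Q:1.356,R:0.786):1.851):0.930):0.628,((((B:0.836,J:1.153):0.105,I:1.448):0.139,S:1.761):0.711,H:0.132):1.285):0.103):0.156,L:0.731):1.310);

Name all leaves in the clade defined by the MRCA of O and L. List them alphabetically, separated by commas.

Tracing O: it sits inside (T,O).
Tracing L: it sits inside (((U,(P,K)),((M,(((T,O),A),(Q,R))),((((B,J),I),S),H))),L).
The smallest clade enclosing both is (((U,(P,K)),((M,(((T,O),A),(Q,R))),((((B,J),I),S),H))),L); the answer is its 15 terminal taxa in alphabetical order.

A, B, H, I, J, K, L, M, O, P, Q, R, S, T, U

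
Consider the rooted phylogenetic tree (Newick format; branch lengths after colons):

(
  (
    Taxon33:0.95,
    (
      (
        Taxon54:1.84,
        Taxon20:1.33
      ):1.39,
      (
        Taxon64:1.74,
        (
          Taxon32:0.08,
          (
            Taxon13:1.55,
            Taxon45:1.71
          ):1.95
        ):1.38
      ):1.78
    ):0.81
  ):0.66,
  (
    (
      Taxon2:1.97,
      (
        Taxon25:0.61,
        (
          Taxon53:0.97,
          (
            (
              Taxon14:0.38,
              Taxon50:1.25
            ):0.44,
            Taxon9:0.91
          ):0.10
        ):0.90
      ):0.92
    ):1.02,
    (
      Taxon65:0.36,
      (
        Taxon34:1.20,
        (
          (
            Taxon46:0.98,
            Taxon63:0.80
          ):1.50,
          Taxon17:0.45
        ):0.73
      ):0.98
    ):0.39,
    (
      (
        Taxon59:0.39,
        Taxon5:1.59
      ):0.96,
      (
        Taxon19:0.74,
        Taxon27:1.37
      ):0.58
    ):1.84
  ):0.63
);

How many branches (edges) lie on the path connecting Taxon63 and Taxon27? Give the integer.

8

The MRCA of Taxon63 and Taxon27 is the node subtending ((Taxon2,(Taxon25,(Taxon53,((Taxon14,Taxon50),Taxon9)))),(Taxon65,(Taxon34,((Taxon46,Taxon63),Taxon17))),((Taxon59,Taxon5),(Taxon19,Taxon27))).
From Taxon63 up to that node: 5 branches. From Taxon27 up to the same node: 3 branches. Total: 5 + 3 = 8.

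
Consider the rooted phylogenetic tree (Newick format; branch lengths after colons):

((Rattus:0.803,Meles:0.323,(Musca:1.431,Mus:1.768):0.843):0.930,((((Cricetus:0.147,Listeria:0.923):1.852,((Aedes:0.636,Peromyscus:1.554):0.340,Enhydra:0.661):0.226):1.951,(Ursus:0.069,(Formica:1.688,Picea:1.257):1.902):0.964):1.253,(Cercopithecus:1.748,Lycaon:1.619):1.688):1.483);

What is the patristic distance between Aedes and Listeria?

3.977

The path runs Aedes → … → MRCA → … → Listeria; the MRCA is the node subtending ((Cricetus,Listeria),((Aedes,Peromyscus),Enhydra)).
Branch lengths along that path: 0.636 + 0.340 + 0.226 + 1.852 + 0.923 = 3.977.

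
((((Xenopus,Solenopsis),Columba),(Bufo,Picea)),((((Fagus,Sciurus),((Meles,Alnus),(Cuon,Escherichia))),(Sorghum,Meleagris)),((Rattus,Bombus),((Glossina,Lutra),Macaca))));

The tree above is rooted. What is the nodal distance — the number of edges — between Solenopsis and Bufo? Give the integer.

5

The MRCA of Solenopsis and Bufo is the node subtending (((Xenopus,Solenopsis),Columba),(Bufo,Picea)).
From Solenopsis up to that node: 3 branches. From Bufo up to the same node: 2 branches. Total: 3 + 2 = 5.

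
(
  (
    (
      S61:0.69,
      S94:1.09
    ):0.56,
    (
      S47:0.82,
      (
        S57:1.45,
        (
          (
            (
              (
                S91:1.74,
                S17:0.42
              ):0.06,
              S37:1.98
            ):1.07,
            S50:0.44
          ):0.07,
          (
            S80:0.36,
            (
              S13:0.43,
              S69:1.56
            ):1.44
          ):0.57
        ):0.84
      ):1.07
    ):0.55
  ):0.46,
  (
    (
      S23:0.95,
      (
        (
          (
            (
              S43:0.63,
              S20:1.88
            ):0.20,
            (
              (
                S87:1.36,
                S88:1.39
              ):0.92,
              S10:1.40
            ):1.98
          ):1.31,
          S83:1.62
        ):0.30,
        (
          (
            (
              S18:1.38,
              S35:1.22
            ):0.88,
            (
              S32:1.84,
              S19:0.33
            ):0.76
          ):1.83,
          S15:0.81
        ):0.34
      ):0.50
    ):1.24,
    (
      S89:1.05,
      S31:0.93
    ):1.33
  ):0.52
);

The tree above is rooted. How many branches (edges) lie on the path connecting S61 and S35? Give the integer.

10

The MRCA of S61 and S35 is the root of the tree.
From S61 up to that node: 3 branches. From S35 up to the same node: 7 branches. Total: 3 + 7 = 10.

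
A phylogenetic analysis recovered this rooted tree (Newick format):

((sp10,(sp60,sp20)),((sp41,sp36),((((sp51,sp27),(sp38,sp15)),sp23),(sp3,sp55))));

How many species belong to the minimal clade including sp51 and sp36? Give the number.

9

The MRCA of sp51 and sp36 is the node subtending ((sp41,sp36),((((sp51,sp27),(sp38,sp15)),sp23),(sp3,sp55))).
That clade contains 9 terminal taxa: sp15, sp23, sp27, sp3, sp36, sp38, sp41, sp51, sp55.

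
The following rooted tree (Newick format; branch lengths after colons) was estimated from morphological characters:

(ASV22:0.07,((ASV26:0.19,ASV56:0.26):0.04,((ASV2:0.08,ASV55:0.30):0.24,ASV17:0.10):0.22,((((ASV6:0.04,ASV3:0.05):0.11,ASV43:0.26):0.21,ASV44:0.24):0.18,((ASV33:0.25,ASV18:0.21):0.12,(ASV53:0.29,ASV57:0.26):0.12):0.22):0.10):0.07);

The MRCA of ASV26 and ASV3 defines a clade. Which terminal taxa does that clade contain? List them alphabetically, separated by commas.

Tracing ASV26: it sits inside (ASV26,ASV56).
Tracing ASV3: it sits inside (ASV6,ASV3).
The smallest clade enclosing both is ((ASV26,ASV56),((ASV2,ASV55),ASV17),((((ASV6,ASV3),ASV43),ASV44),((ASV33,ASV18),(ASV53,ASV57)))); the answer is its 13 terminal taxa in alphabetical order.

ASV17, ASV18, ASV2, ASV26, ASV3, ASV33, ASV43, ASV44, ASV53, ASV55, ASV56, ASV57, ASV6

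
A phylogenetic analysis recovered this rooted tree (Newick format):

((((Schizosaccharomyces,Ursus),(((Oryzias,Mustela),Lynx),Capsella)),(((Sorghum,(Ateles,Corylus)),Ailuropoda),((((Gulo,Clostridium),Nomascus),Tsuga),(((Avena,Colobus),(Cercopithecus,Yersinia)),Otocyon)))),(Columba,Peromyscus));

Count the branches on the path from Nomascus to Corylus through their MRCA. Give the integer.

The MRCA of Nomascus and Corylus is the node subtending (((Sorghum,(Ateles,Corylus)),Ailuropoda),((((Gulo,Clostridium),Nomascus),Tsuga),(((Avena,Colobus),(Cercopithecus,Yersinia)),Otocyon))).
From Nomascus up to that node: 4 branches. From Corylus up to the same node: 4 branches. Total: 4 + 4 = 8.

8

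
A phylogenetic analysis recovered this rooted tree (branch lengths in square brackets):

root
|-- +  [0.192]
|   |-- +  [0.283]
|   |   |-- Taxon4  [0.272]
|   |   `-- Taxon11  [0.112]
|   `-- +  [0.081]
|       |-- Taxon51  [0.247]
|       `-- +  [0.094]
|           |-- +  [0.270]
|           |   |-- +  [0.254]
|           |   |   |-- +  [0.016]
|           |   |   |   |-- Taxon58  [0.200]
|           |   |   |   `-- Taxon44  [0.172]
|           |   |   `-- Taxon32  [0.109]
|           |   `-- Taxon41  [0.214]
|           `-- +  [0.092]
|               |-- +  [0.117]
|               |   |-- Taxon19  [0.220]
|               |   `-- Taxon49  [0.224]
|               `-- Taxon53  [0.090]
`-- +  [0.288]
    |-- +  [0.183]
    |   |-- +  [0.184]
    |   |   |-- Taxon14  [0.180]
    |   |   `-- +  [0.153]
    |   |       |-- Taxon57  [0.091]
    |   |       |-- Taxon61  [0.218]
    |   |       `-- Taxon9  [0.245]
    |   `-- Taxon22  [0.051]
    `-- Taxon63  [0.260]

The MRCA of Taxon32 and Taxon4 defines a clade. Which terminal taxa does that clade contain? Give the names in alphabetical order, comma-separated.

Tracing Taxon32: it sits inside ((Taxon58,Taxon44),Taxon32).
Tracing Taxon4: it sits inside (Taxon4,Taxon11).
The smallest clade enclosing both is ((Taxon4,Taxon11),(Taxon51,((((Taxon58,Taxon44),Taxon32),Taxon41),((Taxon19,Taxon49),Taxon53)))); the answer is its 10 terminal taxa in alphabetical order.

Taxon11, Taxon19, Taxon32, Taxon4, Taxon41, Taxon44, Taxon49, Taxon51, Taxon53, Taxon58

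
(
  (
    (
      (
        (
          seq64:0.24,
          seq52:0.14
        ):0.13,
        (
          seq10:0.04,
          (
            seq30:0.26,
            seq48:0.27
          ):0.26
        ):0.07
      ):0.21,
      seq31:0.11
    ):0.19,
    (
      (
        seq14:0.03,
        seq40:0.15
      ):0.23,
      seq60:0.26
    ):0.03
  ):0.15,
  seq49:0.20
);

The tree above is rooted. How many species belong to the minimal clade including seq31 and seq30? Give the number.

6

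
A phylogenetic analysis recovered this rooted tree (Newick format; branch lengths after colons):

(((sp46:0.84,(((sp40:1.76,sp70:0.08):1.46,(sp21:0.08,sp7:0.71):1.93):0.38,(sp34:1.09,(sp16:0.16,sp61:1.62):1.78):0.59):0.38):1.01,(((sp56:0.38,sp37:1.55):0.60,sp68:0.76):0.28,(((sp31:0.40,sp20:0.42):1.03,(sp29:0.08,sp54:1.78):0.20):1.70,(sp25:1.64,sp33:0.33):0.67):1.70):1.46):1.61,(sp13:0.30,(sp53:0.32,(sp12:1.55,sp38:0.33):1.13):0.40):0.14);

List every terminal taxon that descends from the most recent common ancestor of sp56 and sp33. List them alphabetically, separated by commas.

Tracing sp56: it sits inside (sp56,sp37).
Tracing sp33: it sits inside (sp25,sp33).
The smallest clade enclosing both is (((sp56,sp37),sp68),(((sp31,sp20),(sp29,sp54)),(sp25,sp33))); the answer is its 9 terminal taxa in alphabetical order.

sp20, sp25, sp29, sp31, sp33, sp37, sp54, sp56, sp68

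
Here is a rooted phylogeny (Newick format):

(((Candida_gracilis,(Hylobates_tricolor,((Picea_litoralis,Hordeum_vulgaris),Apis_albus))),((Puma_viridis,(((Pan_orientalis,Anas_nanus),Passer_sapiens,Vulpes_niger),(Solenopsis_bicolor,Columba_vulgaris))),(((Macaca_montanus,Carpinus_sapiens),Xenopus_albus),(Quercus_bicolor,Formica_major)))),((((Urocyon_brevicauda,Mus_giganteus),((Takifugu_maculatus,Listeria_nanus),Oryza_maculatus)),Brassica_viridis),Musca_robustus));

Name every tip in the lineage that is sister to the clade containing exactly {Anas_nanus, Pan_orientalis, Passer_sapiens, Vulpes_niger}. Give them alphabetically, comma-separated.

Columba_vulgaris, Solenopsis_bicolor

The clade containing exactly {Anas_nanus, Pan_orientalis, Passer_sapiens, Vulpes_niger} attaches to the tree at the node subtending (((Pan_orientalis,Anas_nanus),Passer_sapiens,Vulpes_niger),(Solenopsis_bicolor,Columba_vulgaris)).
The other lineage descending from that same node — the sister group — is (Solenopsis_bicolor,Columba_vulgaris); its 2 tips in alphabetical order are the answer.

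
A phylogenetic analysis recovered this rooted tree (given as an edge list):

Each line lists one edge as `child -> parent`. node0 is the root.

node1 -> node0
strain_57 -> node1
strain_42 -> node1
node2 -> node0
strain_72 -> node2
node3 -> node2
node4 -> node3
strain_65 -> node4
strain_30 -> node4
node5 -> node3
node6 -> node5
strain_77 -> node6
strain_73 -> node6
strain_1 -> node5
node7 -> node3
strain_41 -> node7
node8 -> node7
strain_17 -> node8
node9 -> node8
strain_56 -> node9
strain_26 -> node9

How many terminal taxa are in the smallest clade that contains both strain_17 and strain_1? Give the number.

The MRCA of strain_17 and strain_1 is the node subtending ((strain_65,strain_30),((strain_77,strain_73),strain_1),(strain_41,(strain_17,(strain_56,strain_26)))).
That clade contains 9 terminal taxa: strain_1, strain_17, strain_26, strain_30, strain_41, strain_56, strain_65, strain_73, strain_77.

9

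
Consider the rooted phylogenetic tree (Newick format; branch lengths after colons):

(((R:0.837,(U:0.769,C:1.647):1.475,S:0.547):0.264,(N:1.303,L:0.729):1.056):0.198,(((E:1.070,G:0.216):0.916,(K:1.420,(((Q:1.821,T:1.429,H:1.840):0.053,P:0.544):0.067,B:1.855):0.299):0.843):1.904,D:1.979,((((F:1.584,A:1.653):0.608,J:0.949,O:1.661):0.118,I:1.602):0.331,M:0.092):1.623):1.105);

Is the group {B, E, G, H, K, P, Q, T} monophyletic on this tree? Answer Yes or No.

The most recent common ancestor of these taxa subtends ((E,G),(K,(((Q,T,H),P),B))).
That clade has exactly 8 tips — every listed taxon and nothing else — so the group is monophyletic.

Yes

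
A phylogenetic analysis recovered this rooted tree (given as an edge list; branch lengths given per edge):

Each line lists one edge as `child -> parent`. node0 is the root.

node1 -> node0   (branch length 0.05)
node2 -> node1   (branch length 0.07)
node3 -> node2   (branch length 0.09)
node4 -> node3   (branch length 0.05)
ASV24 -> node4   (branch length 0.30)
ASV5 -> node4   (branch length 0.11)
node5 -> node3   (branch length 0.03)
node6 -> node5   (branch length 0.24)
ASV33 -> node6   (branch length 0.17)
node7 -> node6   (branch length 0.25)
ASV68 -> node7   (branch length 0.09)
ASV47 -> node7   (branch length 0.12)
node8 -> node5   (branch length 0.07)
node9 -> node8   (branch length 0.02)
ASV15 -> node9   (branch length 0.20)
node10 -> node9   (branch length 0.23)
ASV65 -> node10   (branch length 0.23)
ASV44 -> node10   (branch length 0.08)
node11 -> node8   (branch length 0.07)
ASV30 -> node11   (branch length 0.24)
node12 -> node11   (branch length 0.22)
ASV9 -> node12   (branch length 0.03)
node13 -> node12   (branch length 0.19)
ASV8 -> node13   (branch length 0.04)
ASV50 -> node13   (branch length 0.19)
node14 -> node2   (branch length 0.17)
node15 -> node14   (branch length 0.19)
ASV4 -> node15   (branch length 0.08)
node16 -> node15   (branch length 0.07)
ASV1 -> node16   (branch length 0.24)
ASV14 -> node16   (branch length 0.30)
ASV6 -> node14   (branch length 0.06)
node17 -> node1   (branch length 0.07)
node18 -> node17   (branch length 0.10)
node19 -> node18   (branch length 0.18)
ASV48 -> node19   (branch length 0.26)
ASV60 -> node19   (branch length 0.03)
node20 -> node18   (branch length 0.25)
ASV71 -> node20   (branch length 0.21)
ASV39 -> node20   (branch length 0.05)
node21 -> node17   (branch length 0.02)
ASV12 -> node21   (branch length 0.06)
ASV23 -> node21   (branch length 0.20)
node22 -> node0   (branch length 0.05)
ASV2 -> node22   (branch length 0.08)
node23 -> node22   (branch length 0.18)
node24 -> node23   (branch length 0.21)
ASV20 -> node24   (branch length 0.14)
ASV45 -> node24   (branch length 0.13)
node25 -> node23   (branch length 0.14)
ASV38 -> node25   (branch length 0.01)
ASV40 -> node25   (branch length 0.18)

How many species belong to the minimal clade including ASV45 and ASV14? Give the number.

The MRCA of ASV45 and ASV14 is the root, so the clade is the entire tree.
That clade contains 27 terminal taxa: ASV1, ASV12, ASV14, ASV15, ASV2, ASV20, ASV23, ASV24, ASV30, ASV33, ASV38, ASV39, ASV4, ASV40, ASV44, ASV45, ASV47, ASV48, ASV5, ASV50, ASV6, ASV60, ASV65, ASV68, ASV71, ASV8, ASV9.

27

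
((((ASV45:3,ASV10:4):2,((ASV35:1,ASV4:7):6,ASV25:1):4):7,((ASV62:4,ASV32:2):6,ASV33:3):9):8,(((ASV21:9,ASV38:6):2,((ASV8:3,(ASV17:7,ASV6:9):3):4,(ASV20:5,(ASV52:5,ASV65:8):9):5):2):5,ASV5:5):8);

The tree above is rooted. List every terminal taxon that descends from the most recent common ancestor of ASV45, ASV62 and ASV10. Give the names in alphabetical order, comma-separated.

ASV10, ASV25, ASV32, ASV33, ASV35, ASV4, ASV45, ASV62

Tracing ASV45: it sits inside (ASV45,ASV10).
Tracing ASV62: it sits inside (ASV62,ASV32).
Tracing ASV10: it sits inside (ASV45,ASV10).
The smallest clade enclosing all 3 is (((ASV45,ASV10),((ASV35,ASV4),ASV25)),((ASV62,ASV32),ASV33)); the answer is its 8 terminal taxa in alphabetical order.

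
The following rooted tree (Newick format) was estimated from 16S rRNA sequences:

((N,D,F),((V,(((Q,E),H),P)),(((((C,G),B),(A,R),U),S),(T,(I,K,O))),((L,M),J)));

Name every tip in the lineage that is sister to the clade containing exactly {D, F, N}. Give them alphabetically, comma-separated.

The clade containing exactly {D, F, N} attaches directly to the root of the tree.
The other lineage descending from that same node — the sister group — is ((V,(((Q,E),H),P)),(((((C,G),B),(A,R),U),S),(T,(I,K,O))),((L,M),J)); its 19 tips in alphabetical order are the answer.

A, B, C, E, G, H, I, J, K, L, M, O, P, Q, R, S, T, U, V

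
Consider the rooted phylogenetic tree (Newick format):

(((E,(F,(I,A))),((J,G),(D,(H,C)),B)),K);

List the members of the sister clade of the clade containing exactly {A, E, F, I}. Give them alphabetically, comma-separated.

The clade containing exactly {A, E, F, I} attaches to the tree at the node subtending ((E,(F,(I,A))),((J,G),(D,(H,C)),B)).
The other lineage descending from that same node — the sister group — is ((J,G),(D,(H,C)),B); its 6 tips in alphabetical order are the answer.

B, C, D, G, H, J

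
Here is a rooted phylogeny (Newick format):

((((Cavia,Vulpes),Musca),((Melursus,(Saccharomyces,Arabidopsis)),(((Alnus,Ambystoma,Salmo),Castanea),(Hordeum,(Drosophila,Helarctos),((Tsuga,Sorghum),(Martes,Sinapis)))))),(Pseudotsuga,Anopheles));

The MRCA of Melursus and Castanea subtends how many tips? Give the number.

14

The MRCA of Melursus and Castanea is the node subtending ((Melursus,(Saccharomyces,Arabidopsis)),(((Alnus,Ambystoma,Salmo),Castanea),(Hordeum,(Drosophila,Helarctos),((Tsuga,Sorghum),(Martes,Sinapis))))).
That clade contains 14 terminal taxa: Alnus, Ambystoma, Arabidopsis, Castanea, Drosophila, Helarctos, Hordeum, Martes, Melursus, Saccharomyces, Salmo, Sinapis, Sorghum, Tsuga.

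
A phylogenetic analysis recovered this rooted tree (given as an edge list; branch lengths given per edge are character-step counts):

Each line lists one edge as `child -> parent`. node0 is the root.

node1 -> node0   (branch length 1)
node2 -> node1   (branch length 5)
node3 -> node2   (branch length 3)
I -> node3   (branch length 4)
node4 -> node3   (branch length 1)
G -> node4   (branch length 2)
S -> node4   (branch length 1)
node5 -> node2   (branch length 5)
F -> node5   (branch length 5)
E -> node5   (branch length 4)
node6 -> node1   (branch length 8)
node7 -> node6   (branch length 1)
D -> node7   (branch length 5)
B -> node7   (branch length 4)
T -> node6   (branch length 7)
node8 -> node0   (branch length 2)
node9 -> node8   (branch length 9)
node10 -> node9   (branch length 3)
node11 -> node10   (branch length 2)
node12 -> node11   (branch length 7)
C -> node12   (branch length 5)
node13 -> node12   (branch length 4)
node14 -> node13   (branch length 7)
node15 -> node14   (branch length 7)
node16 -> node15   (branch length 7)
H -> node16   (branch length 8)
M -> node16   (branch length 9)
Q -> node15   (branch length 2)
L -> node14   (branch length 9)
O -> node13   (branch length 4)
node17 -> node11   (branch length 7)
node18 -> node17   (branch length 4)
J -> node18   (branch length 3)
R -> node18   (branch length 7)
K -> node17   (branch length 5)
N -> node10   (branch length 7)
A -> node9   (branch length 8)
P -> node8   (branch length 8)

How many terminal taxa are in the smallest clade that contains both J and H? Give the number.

The MRCA of J and H is the node subtending ((C,((((H,M),Q),L),O)),((J,R),K)).
That clade contains 9 terminal taxa: C, H, J, K, L, M, O, Q, R.

9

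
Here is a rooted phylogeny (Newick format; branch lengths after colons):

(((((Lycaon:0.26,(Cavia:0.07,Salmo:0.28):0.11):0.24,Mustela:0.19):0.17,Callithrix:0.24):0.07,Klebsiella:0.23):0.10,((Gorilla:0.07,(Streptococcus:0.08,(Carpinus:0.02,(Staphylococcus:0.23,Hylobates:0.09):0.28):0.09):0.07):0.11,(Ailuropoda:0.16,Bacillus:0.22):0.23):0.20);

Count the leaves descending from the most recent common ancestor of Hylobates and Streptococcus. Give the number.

4

The MRCA of Hylobates and Streptococcus is the node subtending (Streptococcus,(Carpinus,(Staphylococcus,Hylobates))).
That clade contains 4 terminal taxa: Carpinus, Hylobates, Staphylococcus, Streptococcus.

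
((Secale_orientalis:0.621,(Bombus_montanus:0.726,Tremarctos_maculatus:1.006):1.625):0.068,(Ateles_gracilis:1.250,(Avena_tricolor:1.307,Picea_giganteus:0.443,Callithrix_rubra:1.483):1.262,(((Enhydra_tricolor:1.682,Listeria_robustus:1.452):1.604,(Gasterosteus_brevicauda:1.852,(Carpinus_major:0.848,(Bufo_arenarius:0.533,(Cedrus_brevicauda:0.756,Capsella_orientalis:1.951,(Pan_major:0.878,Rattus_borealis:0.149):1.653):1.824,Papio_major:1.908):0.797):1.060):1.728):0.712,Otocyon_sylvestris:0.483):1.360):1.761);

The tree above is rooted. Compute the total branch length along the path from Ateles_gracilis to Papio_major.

8.815

The path runs Ateles_gracilis → … → MRCA → … → Papio_major; the MRCA is the node subtending (Ateles_gracilis,(Avena_tricolor,Picea_giganteus,Callithrix_rubra),(((Enhydra_tricolor,Listeria_robustus),(Gasterosteus_brevicauda,(Carpinus_major,(Bufo_arenarius,(Cedrus_brevicauda,Capsella_orientalis,(Pan_major,Rattus_borealis)),Papio_major)))),Otocyon_sylvestris)).
Branch lengths along that path: 1.250 + 1.360 + 0.712 + 1.728 + 1.060 + 0.797 + 1.908 = 8.815.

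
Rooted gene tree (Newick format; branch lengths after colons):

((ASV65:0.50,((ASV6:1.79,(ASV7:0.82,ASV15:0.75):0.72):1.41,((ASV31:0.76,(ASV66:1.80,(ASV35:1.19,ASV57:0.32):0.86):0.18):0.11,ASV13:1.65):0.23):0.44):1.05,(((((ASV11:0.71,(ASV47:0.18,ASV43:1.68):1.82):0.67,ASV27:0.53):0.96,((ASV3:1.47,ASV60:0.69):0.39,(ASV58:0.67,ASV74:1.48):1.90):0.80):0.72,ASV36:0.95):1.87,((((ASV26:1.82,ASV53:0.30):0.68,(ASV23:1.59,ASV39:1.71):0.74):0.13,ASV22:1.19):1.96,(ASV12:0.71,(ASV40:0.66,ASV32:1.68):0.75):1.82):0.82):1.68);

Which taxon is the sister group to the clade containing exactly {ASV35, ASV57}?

The clade containing exactly {ASV35, ASV57} attaches to the tree at the node subtending (ASV66,(ASV35,ASV57)).
The other lineage descending from that same node — the sister group — is the single tip ASV66.

ASV66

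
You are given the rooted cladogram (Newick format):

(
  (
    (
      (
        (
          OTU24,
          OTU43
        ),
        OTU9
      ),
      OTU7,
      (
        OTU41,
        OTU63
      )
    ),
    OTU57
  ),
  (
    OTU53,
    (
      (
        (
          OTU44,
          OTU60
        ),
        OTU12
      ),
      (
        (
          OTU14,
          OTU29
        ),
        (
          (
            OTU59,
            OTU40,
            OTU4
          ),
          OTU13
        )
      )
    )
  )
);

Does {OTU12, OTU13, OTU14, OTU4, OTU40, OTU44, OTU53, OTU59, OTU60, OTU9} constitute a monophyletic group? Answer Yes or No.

No

The MRCA of the listed taxa is the root, so the smallest clade containing them is the whole tree.
That clade also contains OTU24, OTU29, OTU41, OTU43, OTU57, OTU63, OTU7, which are not in the proposed group, so the group is not monophyletic.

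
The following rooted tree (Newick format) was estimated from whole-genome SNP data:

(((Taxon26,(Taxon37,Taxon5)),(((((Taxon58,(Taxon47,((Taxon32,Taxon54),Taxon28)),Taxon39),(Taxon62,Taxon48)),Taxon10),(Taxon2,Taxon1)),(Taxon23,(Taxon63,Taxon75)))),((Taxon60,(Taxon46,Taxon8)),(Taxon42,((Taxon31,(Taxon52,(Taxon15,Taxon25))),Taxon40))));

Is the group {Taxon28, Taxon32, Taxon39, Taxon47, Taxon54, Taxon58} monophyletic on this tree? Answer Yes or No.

The most recent common ancestor of these taxa subtends (Taxon58,(Taxon47,((Taxon32,Taxon54),Taxon28)),Taxon39).
That clade has exactly 6 tips — every listed taxon and nothing else — so the group is monophyletic.

Yes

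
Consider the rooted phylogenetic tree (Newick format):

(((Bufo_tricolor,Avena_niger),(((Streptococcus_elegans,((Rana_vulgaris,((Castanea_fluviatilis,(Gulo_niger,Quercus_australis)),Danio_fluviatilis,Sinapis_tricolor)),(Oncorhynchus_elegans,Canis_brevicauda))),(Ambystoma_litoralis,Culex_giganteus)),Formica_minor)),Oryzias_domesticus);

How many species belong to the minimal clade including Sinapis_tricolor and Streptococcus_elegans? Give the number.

9

The MRCA of Sinapis_tricolor and Streptococcus_elegans is the node subtending (Streptococcus_elegans,((Rana_vulgaris,((Castanea_fluviatilis,(Gulo_niger,Quercus_australis)),Danio_fluviatilis,Sinapis_tricolor)),(Oncorhynchus_elegans,Canis_brevicauda))).
That clade contains 9 terminal taxa: Canis_brevicauda, Castanea_fluviatilis, Danio_fluviatilis, Gulo_niger, Oncorhynchus_elegans, Quercus_australis, Rana_vulgaris, Sinapis_tricolor, Streptococcus_elegans.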